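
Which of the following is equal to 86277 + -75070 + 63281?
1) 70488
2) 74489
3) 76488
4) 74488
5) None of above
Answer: 4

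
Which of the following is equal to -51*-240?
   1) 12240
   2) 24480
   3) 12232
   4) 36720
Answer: 1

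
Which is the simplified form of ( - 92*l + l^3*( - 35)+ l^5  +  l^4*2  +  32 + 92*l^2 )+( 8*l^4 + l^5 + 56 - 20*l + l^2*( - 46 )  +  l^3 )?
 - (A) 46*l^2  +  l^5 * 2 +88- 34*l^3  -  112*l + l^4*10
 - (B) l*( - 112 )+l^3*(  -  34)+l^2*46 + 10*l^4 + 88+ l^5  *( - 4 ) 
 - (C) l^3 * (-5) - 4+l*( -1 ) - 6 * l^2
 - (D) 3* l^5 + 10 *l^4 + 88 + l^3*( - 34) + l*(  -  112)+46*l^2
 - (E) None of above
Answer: A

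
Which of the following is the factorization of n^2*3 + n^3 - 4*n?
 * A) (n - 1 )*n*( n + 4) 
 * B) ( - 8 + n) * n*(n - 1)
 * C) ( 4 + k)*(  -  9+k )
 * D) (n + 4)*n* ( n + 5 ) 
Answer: A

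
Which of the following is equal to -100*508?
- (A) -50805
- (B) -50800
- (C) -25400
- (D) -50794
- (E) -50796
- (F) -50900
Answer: B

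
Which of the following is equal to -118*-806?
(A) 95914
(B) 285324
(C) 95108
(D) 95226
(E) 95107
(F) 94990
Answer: C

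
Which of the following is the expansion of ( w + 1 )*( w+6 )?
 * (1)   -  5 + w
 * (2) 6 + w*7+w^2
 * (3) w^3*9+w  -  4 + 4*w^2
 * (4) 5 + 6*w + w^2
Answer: 2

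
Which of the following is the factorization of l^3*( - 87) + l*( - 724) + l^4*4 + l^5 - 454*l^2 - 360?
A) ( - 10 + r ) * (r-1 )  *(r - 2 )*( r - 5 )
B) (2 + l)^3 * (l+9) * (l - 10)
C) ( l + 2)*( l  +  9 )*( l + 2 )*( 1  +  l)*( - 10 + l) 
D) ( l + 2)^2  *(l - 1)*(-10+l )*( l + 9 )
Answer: C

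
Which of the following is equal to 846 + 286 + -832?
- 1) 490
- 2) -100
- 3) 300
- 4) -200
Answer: 3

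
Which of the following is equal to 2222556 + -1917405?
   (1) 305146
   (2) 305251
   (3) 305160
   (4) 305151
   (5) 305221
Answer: 4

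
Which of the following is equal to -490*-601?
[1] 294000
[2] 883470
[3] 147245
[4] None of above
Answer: 4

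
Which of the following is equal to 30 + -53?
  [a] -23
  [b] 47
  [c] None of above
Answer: a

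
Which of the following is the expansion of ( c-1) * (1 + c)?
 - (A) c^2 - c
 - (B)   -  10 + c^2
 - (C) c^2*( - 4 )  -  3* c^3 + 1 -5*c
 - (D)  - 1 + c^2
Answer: D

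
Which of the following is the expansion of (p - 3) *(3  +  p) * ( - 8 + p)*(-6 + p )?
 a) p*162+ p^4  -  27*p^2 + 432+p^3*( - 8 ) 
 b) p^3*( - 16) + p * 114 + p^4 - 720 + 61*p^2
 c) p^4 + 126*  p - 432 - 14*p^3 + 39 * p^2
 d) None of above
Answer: c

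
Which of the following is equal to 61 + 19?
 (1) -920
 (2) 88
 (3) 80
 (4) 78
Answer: 3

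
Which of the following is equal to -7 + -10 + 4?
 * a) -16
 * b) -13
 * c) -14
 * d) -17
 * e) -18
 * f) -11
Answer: b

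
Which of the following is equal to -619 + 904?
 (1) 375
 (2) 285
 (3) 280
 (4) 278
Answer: 2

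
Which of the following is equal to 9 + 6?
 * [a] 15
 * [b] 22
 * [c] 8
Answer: a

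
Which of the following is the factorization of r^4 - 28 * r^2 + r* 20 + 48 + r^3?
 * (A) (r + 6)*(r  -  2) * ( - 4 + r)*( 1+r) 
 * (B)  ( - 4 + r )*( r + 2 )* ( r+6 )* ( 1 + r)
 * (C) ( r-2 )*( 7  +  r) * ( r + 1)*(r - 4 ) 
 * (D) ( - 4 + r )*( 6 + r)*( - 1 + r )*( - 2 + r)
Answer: A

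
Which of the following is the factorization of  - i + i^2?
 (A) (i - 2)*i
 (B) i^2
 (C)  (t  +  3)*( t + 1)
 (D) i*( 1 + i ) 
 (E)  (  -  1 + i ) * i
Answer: E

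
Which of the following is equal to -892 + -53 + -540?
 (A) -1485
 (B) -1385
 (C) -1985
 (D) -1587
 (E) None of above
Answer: A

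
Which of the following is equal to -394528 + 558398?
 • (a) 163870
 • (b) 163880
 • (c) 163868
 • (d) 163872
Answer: a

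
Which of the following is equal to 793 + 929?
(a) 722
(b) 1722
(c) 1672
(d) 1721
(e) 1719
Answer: b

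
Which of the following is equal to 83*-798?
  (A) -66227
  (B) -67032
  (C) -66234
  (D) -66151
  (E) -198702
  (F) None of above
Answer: C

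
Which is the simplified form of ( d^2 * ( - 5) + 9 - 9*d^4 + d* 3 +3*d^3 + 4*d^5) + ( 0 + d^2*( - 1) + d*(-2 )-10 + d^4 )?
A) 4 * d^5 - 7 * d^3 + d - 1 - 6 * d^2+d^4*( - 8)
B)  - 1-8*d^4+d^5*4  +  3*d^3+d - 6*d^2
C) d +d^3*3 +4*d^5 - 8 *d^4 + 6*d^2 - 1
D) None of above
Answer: B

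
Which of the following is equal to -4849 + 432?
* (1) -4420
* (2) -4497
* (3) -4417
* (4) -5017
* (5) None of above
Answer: 3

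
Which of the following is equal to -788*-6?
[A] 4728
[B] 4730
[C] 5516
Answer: A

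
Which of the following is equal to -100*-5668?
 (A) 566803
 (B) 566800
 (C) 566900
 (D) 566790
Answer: B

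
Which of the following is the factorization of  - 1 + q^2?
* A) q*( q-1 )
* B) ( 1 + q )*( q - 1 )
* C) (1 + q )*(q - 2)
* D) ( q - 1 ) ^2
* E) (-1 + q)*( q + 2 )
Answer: B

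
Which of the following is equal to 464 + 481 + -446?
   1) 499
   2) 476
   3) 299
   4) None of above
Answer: 1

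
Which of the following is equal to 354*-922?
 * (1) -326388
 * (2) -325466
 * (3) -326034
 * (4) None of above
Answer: 1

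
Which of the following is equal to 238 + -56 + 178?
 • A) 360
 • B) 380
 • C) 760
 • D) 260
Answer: A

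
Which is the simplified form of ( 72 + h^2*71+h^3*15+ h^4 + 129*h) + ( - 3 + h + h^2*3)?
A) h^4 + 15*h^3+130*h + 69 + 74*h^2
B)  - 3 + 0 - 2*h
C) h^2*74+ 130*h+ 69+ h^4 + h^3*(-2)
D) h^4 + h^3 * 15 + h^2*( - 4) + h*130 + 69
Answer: A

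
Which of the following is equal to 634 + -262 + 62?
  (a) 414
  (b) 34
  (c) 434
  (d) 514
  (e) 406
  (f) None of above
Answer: c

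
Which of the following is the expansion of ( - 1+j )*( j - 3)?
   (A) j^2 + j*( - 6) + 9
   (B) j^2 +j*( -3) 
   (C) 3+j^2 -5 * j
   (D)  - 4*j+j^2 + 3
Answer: D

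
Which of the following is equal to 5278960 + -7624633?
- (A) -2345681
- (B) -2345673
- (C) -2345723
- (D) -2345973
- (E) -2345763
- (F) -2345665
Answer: B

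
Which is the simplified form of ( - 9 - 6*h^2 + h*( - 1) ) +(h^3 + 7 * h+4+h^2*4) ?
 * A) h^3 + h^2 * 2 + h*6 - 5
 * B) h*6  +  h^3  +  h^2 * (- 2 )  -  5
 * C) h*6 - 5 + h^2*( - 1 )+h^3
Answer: B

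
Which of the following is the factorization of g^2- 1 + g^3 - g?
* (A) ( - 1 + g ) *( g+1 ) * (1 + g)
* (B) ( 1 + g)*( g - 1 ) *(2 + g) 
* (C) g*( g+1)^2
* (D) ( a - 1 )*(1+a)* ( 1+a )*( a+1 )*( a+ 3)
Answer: A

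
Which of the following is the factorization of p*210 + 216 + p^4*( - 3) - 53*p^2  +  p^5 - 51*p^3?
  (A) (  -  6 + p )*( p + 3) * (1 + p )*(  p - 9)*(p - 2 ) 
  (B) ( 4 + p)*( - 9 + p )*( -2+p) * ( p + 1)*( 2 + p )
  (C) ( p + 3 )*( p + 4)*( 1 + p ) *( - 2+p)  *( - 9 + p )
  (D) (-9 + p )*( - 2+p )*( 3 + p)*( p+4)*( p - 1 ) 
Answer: C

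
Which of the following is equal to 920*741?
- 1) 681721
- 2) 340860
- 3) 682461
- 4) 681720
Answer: 4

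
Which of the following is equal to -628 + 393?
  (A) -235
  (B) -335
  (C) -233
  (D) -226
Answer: A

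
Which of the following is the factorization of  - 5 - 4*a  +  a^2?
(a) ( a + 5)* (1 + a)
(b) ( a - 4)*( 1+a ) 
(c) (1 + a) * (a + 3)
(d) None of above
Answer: d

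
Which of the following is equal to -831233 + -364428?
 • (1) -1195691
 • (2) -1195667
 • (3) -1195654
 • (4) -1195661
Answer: 4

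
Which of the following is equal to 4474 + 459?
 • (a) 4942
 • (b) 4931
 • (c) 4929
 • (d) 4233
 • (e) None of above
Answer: e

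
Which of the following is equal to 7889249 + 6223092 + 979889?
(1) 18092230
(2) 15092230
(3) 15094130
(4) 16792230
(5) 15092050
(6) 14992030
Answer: 2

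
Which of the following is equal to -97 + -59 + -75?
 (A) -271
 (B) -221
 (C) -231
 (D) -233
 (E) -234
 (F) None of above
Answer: C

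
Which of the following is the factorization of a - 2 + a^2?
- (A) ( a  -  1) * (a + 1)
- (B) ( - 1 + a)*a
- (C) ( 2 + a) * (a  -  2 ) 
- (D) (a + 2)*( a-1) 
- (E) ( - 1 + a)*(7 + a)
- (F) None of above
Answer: D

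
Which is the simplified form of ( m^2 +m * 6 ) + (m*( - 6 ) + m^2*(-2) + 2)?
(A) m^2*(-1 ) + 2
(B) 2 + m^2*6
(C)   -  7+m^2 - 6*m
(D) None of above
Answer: A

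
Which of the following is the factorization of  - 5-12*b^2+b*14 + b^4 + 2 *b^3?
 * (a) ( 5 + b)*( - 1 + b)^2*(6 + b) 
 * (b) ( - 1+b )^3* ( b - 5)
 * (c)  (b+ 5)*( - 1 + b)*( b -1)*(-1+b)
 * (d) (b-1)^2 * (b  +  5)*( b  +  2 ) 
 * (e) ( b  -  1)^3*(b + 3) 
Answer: c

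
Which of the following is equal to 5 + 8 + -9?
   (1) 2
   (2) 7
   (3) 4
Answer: 3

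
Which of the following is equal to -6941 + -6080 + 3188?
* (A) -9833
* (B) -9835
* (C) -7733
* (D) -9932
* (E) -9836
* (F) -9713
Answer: A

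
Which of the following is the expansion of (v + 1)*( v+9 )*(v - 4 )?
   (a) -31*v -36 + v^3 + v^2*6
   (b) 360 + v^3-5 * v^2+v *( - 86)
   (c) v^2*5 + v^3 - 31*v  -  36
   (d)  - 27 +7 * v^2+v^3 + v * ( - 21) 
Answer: a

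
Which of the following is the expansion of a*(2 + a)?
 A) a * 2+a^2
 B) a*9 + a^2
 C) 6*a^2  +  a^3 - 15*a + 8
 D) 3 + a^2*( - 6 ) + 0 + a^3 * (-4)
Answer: A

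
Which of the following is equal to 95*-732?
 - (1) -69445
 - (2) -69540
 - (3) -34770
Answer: 2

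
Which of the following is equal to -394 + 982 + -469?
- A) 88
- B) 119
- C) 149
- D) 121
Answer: B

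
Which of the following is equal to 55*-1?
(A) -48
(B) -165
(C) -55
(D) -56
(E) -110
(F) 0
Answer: C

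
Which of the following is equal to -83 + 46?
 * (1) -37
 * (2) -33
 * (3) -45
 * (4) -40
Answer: 1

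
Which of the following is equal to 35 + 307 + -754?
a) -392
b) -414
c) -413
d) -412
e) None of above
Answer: d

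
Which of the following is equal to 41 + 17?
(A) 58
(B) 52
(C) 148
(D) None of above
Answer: A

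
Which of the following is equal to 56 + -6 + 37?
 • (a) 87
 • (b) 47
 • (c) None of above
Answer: a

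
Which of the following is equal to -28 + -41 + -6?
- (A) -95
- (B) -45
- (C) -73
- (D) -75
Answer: D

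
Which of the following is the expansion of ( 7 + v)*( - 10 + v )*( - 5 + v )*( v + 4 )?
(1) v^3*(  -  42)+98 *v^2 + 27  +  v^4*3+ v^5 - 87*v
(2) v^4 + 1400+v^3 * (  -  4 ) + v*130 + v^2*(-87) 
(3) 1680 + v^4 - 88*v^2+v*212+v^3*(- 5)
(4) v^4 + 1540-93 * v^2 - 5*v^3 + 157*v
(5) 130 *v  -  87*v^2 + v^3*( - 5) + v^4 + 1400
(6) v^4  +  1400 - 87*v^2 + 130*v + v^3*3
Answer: 2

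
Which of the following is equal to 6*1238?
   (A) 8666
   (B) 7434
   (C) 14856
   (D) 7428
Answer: D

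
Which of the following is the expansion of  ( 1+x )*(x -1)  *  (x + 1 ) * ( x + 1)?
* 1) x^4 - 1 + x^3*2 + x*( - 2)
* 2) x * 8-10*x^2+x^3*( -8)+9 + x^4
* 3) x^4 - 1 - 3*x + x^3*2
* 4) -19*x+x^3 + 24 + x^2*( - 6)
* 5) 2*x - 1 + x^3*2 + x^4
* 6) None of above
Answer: 1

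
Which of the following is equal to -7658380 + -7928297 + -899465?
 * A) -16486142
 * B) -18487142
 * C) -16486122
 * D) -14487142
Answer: A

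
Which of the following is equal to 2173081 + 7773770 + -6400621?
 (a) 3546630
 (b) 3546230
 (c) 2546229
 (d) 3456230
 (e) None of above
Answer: b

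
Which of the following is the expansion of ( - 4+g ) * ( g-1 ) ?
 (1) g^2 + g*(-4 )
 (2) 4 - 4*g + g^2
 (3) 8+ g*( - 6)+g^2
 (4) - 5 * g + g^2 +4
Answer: 4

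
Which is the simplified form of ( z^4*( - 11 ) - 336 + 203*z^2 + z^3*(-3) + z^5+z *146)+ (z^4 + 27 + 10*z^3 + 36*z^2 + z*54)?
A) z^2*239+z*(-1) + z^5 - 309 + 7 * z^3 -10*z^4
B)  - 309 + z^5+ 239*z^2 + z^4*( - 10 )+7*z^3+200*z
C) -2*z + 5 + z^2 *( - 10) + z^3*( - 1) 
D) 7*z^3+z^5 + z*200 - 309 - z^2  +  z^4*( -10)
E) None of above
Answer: B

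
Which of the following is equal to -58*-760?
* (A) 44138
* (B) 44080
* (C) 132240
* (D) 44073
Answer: B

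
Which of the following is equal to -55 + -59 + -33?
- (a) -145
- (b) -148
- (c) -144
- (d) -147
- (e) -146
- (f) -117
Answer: d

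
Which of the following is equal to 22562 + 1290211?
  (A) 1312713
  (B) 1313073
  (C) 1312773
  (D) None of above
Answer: C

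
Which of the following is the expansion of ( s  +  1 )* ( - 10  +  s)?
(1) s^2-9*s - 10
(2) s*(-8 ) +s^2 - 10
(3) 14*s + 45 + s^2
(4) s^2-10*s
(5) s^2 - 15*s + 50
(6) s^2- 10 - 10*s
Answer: 1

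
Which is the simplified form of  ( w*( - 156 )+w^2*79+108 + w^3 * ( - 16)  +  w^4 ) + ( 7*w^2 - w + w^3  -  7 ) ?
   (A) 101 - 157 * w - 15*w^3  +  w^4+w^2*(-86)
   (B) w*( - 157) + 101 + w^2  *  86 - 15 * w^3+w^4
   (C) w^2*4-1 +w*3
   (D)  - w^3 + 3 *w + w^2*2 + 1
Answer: B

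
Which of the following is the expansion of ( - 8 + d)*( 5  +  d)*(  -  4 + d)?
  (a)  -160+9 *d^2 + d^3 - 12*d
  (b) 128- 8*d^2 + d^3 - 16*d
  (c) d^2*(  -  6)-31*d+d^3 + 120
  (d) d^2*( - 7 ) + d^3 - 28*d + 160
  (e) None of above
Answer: d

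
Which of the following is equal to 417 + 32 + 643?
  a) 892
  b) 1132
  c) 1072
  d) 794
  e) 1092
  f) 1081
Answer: e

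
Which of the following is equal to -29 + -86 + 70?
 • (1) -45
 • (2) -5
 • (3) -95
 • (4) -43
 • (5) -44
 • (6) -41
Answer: 1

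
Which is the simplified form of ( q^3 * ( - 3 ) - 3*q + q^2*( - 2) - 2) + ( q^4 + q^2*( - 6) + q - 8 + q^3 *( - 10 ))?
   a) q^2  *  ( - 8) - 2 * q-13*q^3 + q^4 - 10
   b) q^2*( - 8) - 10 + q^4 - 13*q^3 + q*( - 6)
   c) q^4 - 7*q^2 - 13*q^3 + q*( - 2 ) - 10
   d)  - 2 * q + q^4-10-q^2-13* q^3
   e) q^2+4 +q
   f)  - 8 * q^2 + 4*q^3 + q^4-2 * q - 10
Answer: a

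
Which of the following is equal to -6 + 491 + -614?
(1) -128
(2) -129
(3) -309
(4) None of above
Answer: 2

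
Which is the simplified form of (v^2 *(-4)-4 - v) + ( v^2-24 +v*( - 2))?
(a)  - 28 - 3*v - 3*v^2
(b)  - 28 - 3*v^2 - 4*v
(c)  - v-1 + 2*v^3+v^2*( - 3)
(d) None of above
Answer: a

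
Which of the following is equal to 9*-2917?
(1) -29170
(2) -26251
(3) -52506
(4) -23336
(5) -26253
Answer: 5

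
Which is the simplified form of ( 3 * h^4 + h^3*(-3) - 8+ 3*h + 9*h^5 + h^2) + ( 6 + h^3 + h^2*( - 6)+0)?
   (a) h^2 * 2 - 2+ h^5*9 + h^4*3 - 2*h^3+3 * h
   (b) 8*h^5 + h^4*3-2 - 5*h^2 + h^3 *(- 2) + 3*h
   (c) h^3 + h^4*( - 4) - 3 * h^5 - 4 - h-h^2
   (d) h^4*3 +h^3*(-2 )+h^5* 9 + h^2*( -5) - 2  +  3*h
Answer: d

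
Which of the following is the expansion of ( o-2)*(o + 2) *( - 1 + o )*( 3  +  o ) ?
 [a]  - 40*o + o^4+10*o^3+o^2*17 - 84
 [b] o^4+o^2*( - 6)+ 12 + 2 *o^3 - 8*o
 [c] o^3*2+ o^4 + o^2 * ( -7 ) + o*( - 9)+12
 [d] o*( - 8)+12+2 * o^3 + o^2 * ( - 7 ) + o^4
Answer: d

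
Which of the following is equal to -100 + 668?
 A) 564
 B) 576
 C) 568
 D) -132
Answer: C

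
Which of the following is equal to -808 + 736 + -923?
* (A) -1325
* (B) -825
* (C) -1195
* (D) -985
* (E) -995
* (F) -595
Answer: E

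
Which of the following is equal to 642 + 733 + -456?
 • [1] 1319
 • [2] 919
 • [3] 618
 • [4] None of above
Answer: 2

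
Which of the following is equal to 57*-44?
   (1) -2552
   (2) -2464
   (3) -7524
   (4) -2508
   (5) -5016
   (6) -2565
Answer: 4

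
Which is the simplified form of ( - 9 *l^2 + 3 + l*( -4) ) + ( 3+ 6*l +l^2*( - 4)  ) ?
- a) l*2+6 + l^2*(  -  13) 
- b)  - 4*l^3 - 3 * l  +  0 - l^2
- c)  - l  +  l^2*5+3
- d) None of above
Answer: a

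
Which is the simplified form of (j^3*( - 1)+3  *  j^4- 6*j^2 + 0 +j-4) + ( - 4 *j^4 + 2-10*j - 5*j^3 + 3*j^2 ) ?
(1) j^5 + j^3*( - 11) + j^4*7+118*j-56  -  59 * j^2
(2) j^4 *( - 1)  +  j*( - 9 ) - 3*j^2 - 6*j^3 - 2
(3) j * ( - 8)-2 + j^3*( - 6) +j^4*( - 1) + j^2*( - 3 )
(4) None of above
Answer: 2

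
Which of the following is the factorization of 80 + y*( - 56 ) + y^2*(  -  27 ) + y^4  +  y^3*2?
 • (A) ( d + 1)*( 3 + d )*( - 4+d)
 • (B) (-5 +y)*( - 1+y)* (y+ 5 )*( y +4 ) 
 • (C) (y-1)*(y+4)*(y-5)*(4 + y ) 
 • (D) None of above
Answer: C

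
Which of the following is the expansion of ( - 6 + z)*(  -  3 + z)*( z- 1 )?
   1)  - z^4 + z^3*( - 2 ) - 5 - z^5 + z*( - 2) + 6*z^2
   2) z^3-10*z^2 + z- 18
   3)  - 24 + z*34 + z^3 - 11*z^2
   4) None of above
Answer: 4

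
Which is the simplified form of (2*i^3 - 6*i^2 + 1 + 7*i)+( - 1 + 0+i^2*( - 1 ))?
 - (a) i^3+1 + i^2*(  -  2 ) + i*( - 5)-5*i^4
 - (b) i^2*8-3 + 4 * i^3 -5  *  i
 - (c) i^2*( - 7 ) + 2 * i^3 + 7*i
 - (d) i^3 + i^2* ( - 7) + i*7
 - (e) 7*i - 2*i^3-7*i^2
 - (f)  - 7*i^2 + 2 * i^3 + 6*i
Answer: c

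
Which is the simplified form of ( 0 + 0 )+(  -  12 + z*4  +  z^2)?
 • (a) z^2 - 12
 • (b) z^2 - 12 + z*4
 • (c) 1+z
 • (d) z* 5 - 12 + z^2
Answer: b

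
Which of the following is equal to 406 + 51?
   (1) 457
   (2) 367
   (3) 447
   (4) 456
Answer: 1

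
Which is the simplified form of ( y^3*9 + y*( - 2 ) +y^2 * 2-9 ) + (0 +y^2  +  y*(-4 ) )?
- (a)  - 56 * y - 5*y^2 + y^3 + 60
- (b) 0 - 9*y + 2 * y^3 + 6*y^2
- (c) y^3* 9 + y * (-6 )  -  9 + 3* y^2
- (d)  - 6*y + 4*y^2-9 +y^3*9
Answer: c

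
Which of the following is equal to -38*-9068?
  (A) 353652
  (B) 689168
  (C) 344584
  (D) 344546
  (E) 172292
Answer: C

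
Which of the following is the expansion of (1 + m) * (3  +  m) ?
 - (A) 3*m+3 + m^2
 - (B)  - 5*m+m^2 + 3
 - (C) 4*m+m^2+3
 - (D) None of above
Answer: C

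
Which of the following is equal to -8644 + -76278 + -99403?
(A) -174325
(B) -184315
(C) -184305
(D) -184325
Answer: D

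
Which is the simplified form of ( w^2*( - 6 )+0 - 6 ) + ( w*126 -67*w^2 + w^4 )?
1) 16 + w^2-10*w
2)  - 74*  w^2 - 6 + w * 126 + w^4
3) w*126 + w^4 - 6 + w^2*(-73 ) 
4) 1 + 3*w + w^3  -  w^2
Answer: 3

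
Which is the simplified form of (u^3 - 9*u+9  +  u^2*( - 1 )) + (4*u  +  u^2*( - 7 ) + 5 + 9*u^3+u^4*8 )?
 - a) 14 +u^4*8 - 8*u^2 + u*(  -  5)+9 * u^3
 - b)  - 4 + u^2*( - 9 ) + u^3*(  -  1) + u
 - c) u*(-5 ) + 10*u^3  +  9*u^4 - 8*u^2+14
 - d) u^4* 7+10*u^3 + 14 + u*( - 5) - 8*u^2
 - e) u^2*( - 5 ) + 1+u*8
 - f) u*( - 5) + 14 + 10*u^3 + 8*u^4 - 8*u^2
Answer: f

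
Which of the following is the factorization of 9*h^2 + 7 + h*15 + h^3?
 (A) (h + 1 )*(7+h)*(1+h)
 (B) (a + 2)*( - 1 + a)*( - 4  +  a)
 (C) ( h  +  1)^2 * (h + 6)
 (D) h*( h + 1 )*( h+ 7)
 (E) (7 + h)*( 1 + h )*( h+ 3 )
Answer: A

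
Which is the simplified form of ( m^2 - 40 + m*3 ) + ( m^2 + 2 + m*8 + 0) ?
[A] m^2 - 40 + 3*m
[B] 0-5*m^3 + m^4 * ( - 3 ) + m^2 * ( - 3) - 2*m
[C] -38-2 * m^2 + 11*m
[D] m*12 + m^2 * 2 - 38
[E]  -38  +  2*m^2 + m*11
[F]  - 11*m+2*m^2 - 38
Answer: E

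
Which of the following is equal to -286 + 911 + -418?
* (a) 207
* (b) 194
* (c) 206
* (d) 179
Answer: a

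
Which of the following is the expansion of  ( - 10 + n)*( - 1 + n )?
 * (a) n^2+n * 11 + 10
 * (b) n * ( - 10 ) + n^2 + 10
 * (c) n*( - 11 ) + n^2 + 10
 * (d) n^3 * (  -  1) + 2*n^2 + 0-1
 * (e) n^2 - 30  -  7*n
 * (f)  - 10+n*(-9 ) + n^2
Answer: c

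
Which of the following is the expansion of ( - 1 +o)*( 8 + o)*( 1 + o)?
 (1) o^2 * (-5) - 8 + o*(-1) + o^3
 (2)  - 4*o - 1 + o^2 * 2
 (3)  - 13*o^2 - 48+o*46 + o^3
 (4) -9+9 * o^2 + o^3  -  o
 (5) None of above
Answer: 5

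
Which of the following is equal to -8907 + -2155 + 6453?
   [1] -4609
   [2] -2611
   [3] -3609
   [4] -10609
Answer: 1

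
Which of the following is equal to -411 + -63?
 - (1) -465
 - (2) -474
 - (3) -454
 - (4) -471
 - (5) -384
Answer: 2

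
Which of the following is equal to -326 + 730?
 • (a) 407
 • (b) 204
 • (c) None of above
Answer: c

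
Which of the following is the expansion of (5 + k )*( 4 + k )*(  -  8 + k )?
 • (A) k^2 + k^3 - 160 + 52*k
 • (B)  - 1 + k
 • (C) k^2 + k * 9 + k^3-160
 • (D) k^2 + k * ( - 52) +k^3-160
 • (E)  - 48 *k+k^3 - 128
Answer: D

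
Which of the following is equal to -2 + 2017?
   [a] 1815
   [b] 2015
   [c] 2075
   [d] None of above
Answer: b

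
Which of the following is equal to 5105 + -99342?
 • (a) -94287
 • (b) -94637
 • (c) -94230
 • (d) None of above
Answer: d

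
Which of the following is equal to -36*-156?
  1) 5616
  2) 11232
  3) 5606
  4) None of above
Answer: 1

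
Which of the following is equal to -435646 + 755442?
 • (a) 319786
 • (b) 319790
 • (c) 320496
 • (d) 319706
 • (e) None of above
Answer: e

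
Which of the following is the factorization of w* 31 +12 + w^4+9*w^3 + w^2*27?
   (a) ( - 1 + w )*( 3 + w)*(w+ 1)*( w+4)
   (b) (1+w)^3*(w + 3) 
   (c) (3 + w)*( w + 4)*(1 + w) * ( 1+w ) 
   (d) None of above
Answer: c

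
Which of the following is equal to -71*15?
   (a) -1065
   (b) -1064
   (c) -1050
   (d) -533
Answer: a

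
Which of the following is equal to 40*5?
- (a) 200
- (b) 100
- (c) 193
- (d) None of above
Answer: a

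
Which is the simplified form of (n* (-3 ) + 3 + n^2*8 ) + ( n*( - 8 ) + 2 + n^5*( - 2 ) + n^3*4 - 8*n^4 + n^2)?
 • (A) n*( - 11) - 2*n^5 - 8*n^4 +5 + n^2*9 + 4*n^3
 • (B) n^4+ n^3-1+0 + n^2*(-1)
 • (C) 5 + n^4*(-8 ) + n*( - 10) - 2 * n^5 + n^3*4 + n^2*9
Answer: A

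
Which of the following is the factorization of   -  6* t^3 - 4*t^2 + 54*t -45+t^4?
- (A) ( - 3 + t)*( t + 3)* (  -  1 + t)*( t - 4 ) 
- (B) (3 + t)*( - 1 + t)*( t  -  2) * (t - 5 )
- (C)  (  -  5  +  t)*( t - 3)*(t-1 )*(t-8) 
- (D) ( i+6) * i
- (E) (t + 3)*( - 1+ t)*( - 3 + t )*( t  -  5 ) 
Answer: E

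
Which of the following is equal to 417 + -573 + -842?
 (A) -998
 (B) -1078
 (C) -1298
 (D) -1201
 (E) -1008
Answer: A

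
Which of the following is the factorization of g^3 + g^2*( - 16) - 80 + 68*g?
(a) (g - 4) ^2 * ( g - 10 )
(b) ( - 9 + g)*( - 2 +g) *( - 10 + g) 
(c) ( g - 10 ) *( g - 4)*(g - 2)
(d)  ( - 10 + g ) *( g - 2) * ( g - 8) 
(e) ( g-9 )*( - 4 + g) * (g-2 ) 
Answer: c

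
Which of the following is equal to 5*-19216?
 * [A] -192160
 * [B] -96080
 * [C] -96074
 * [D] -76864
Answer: B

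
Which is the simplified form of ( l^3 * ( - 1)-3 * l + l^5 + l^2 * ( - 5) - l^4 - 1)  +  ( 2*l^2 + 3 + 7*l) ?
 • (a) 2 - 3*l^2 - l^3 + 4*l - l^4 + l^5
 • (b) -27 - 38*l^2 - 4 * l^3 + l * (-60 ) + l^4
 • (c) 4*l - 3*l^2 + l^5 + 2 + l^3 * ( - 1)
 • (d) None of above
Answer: a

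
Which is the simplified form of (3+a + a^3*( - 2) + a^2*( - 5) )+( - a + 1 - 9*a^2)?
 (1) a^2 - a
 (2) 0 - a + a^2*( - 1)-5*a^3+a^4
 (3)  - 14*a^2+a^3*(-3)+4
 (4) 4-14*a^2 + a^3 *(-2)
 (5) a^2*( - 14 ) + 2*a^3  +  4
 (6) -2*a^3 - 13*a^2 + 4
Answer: 4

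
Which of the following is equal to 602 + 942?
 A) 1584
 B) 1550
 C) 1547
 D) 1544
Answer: D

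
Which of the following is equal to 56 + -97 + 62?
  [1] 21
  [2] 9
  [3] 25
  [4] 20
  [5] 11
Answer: 1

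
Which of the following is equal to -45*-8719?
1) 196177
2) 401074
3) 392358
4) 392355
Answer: 4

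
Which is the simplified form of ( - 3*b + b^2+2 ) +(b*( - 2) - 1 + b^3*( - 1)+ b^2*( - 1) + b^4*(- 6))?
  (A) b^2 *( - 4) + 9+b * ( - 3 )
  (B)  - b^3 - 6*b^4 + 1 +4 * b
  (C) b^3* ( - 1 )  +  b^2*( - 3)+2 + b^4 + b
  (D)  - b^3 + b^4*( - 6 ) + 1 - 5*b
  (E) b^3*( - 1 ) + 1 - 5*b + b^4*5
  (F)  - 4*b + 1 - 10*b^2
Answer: D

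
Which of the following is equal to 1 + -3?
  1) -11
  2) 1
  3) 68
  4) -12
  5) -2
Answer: 5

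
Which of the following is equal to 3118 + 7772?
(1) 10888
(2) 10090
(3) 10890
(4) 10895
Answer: 3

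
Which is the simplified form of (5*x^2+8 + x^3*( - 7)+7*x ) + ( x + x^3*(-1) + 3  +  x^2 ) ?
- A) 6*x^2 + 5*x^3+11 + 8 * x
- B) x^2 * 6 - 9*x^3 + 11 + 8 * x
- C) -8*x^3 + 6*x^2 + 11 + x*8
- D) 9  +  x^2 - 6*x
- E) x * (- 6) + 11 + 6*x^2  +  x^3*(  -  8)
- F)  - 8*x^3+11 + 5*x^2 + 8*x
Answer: C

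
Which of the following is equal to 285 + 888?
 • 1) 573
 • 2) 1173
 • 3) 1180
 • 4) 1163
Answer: 2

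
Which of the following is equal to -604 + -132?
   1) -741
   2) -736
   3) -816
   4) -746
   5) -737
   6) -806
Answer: 2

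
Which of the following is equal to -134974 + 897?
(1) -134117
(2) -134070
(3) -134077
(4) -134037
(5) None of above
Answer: 3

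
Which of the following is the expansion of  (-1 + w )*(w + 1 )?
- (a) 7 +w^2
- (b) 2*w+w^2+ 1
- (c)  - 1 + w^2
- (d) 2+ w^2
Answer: c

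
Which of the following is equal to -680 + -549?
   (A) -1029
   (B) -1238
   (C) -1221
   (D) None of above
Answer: D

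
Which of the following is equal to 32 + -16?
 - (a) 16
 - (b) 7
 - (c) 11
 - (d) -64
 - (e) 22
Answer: a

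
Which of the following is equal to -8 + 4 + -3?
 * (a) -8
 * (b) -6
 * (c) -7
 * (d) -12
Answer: c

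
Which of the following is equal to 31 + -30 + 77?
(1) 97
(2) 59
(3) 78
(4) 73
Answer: 3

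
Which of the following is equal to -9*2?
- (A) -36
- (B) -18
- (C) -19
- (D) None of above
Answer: B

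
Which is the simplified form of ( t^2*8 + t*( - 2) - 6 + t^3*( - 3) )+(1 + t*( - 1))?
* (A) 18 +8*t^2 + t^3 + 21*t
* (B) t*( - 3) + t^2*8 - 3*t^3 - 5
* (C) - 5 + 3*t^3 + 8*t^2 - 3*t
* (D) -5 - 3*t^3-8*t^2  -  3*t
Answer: B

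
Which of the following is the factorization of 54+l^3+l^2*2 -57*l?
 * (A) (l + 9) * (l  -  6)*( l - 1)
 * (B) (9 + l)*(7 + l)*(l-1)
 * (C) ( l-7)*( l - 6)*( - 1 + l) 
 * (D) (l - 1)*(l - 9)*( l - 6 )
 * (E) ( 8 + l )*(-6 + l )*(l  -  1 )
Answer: A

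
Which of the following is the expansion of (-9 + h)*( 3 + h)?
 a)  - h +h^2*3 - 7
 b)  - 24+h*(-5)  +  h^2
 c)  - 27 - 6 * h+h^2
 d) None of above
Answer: c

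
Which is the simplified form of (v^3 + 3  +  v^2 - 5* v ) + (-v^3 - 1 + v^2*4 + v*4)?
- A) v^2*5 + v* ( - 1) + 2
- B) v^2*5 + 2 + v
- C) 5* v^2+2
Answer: A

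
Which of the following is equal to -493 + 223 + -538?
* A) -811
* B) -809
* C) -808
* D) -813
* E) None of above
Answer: C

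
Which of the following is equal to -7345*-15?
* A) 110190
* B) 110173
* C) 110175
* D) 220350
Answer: C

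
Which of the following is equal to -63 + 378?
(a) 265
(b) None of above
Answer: b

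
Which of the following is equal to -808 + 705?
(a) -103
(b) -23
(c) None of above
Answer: a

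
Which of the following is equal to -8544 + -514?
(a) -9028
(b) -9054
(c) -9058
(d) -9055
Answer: c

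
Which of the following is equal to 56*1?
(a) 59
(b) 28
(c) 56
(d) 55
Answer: c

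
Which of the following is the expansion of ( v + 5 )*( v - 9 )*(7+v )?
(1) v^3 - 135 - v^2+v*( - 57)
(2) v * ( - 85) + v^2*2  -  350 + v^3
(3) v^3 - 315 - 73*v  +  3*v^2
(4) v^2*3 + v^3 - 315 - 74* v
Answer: 3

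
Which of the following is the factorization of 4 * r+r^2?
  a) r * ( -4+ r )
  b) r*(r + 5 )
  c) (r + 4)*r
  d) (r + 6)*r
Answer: c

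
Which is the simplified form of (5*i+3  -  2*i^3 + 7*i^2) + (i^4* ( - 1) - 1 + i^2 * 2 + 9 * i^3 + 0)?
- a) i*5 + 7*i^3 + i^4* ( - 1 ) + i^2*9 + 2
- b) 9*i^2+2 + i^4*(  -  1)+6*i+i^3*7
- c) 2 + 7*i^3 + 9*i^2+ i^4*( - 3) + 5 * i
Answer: a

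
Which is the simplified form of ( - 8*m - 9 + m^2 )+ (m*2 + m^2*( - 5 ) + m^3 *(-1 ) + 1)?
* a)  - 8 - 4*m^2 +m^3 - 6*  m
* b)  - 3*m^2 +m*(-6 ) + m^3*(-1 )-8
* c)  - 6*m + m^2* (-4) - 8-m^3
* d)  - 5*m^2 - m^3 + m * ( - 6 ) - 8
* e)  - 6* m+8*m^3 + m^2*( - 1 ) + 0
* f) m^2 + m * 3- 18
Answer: c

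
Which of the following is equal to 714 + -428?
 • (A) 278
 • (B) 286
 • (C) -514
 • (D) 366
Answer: B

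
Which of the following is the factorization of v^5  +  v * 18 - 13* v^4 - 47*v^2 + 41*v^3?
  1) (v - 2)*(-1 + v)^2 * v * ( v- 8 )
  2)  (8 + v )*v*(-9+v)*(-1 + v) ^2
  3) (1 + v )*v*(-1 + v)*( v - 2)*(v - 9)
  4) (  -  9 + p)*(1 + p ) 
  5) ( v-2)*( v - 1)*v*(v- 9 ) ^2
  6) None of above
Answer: 6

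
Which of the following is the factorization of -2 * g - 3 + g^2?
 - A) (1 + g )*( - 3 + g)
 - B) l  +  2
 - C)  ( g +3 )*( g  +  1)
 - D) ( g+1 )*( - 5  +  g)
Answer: A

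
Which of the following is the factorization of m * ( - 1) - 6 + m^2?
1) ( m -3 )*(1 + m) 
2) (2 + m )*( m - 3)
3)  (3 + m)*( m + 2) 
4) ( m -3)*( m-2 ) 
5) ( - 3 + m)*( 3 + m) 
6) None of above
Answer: 2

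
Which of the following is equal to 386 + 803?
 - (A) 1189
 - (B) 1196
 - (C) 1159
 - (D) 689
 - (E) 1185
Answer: A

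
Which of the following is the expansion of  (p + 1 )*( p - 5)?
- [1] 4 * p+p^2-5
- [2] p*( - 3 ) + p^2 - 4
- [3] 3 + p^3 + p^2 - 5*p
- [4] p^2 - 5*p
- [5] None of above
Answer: 5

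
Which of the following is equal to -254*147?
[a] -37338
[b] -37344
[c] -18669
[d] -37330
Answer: a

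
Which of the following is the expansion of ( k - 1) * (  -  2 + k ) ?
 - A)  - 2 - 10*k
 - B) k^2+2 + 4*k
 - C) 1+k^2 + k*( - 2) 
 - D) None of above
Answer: D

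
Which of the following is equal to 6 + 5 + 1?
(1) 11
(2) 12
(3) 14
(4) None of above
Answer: 2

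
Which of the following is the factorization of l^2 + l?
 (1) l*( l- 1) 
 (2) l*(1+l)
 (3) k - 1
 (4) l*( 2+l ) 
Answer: 2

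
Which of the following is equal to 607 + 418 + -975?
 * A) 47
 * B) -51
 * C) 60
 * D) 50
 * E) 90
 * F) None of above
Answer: D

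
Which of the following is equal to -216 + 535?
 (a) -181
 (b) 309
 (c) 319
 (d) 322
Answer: c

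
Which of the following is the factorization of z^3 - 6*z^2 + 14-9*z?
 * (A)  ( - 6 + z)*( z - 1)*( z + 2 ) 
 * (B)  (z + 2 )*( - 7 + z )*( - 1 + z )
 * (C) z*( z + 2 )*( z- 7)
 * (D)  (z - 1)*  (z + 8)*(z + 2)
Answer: B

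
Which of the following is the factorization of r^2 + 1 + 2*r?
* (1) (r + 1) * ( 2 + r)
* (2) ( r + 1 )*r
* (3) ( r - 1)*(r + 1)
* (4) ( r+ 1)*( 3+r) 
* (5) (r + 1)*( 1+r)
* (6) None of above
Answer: 5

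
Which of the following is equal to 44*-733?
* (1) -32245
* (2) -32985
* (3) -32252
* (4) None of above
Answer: 3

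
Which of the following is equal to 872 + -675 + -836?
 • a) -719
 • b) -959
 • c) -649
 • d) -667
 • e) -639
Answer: e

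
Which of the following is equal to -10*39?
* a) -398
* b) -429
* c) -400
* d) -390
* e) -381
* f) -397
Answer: d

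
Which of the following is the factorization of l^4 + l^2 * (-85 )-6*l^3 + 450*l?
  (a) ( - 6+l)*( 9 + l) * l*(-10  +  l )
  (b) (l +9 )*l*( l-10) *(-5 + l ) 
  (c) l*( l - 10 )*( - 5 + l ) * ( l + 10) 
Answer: b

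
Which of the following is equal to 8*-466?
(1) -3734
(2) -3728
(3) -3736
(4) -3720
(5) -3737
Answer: 2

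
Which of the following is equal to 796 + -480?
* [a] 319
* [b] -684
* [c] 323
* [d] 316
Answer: d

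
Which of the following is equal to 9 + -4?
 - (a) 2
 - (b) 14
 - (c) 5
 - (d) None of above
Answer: c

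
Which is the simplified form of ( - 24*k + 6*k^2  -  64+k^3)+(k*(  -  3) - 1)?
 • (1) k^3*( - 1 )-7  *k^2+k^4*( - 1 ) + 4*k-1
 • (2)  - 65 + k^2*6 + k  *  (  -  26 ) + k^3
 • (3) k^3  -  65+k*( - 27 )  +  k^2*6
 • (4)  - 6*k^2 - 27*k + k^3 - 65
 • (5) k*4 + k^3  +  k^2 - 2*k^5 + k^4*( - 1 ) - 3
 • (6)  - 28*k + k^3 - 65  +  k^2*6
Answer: 3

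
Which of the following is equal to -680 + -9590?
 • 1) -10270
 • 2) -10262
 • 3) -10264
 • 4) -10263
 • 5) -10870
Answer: 1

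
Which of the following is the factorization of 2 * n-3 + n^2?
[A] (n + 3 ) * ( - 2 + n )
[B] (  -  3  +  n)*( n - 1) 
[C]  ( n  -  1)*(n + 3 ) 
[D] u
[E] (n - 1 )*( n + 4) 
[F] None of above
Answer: C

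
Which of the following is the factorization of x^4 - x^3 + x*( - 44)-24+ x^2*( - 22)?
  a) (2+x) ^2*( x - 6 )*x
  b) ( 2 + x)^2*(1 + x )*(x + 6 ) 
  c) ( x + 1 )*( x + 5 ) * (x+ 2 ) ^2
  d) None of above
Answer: d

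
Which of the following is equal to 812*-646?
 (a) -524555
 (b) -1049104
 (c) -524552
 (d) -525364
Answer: c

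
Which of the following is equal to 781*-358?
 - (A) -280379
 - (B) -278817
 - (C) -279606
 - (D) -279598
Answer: D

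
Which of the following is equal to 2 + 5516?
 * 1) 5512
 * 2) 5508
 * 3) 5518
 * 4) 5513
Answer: 3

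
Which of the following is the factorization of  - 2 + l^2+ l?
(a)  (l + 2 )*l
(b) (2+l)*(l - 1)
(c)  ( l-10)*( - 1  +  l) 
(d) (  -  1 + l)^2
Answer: b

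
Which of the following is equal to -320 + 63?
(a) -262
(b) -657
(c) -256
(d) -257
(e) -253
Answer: d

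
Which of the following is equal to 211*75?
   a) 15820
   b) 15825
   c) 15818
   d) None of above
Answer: b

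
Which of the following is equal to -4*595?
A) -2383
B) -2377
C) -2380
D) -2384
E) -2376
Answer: C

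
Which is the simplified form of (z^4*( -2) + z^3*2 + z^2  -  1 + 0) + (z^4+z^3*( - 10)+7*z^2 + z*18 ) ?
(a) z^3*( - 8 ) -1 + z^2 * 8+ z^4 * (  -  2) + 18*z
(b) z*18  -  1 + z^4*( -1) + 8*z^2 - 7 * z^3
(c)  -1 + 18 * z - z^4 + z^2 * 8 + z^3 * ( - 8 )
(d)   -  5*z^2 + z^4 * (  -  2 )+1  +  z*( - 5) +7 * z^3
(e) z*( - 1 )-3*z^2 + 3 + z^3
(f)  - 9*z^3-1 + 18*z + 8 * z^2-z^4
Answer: c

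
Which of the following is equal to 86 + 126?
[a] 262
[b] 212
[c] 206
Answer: b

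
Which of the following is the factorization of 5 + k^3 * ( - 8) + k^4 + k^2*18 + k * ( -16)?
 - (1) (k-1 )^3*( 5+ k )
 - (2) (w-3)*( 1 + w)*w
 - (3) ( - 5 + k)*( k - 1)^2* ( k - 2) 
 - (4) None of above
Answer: 4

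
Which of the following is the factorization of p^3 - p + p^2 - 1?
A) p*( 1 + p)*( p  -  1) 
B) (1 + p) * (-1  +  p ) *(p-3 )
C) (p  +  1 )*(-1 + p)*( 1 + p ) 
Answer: C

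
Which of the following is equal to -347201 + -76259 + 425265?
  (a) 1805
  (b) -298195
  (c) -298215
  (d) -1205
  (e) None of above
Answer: a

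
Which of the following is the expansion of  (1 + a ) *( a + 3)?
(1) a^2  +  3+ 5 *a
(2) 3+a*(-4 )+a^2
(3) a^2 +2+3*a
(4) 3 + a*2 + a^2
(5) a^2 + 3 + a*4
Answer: 5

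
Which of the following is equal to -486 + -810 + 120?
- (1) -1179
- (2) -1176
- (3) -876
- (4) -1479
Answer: 2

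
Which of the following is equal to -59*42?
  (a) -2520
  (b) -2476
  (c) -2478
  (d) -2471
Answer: c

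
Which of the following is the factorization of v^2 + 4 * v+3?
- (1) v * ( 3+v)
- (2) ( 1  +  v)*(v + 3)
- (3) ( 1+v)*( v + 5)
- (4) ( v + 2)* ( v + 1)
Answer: 2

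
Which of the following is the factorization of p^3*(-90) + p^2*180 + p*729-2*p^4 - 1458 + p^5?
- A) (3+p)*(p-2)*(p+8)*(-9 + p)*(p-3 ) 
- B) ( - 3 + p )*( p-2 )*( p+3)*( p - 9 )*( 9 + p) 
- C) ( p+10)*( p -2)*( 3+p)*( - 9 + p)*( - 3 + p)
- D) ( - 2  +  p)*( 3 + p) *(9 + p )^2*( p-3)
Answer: B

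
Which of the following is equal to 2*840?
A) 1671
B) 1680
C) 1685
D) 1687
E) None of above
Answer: B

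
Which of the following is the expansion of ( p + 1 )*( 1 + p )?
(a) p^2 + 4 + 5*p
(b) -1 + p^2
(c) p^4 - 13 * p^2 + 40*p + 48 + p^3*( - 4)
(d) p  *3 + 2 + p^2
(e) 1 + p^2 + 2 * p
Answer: e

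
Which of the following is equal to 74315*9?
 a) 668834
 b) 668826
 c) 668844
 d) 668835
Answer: d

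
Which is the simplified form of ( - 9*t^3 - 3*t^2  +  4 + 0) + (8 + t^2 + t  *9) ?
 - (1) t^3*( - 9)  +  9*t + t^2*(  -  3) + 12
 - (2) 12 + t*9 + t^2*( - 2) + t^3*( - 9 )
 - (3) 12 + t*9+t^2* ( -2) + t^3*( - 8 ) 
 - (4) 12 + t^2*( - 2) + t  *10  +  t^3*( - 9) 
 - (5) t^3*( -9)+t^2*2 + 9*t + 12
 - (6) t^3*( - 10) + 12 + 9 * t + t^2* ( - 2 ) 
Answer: 2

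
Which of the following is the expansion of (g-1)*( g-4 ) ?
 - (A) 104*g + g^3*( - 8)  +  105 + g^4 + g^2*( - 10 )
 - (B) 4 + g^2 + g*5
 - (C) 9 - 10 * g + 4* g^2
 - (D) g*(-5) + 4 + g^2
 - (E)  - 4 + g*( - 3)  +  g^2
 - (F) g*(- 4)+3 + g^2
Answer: D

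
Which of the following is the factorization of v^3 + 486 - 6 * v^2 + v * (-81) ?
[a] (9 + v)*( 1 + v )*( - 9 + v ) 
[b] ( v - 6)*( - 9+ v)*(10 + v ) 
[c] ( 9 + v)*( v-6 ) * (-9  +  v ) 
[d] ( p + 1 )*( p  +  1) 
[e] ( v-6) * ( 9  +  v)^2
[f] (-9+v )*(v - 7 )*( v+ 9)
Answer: c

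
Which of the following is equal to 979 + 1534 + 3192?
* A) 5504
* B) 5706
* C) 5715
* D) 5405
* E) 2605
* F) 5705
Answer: F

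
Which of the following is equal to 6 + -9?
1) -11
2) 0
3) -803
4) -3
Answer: 4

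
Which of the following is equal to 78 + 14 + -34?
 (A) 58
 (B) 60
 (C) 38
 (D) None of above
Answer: A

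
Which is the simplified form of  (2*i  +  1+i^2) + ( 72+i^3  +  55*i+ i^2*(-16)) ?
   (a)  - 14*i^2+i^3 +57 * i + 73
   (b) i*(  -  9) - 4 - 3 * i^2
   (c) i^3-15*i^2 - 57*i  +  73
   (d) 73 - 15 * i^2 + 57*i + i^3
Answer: d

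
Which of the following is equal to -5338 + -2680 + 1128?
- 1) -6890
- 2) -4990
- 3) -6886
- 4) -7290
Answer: 1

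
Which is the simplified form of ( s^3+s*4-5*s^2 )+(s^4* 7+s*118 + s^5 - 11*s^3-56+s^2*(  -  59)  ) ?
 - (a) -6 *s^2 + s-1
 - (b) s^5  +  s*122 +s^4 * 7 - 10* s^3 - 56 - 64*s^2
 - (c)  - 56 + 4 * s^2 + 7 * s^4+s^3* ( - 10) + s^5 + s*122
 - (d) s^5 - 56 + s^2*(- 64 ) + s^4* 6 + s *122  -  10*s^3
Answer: b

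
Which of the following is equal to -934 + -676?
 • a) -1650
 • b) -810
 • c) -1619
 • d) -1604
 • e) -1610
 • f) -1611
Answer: e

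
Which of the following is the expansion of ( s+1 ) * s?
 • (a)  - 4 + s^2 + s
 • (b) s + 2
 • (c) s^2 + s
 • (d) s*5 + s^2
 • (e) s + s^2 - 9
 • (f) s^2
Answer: c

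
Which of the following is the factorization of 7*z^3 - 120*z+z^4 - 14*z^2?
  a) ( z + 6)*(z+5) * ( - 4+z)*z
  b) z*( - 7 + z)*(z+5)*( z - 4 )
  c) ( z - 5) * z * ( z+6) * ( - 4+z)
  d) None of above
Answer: a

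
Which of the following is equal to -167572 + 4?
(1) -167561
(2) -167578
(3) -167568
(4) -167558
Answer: 3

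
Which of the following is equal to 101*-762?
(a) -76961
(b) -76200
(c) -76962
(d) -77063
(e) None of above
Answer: c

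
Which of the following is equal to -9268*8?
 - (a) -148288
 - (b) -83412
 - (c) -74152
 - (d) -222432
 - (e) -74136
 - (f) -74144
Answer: f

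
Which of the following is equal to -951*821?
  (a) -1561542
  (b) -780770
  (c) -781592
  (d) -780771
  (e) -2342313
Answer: d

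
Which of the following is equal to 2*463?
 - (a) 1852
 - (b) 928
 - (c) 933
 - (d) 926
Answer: d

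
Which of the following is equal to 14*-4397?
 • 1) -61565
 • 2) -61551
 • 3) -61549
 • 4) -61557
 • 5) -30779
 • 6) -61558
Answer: 6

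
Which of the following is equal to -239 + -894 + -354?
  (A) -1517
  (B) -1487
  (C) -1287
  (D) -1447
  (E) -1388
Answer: B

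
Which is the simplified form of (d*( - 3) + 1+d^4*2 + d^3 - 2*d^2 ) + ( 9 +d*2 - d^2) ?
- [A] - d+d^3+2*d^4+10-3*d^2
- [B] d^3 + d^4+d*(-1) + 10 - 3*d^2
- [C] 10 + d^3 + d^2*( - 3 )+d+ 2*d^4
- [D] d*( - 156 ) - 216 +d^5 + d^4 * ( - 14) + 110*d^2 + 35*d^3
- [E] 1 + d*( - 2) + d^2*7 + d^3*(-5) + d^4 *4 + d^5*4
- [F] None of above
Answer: A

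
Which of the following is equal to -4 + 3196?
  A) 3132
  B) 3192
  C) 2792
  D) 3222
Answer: B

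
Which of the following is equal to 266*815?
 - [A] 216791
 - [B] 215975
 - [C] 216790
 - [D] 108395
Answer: C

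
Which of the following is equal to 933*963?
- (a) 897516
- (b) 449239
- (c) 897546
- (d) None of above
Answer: d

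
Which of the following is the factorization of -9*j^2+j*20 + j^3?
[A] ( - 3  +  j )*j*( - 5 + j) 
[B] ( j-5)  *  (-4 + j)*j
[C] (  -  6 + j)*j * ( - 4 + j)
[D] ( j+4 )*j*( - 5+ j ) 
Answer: B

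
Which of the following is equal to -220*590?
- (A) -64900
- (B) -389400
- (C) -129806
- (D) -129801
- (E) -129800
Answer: E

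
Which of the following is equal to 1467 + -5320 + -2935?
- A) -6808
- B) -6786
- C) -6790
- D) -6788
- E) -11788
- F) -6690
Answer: D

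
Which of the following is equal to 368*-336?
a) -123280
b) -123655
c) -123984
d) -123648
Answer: d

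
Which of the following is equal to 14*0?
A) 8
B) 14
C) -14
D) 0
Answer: D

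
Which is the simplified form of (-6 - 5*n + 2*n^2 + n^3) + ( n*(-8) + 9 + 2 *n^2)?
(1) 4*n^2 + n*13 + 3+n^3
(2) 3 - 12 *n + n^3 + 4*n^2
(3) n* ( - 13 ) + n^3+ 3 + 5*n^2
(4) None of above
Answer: 4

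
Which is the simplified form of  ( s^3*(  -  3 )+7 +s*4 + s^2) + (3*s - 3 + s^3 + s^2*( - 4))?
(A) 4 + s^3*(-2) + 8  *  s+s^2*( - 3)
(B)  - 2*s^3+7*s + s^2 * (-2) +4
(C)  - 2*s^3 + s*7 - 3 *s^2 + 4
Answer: C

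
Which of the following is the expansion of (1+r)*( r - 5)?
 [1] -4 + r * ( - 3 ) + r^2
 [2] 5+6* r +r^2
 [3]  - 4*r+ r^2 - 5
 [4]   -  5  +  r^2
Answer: 3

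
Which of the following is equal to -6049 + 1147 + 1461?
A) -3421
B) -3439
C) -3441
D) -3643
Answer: C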